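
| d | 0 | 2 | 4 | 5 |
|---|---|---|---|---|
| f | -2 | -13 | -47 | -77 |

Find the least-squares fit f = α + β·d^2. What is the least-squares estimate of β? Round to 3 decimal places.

β = -2.982

Setting ∂/∂α … = 0 gives: 4·α + 45·β = -139;  45·α + 897·β = -2729.
Δ = 4·897 − 45² = 1563.
α = ((-139)·897 − 45·(-2729))/1563 = -626/521; β = (4·(-2729) − 45·(-139))/1563 = -4661/1563.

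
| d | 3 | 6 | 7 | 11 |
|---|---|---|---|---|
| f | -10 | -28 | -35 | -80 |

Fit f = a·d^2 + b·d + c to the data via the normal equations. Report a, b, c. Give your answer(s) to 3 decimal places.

a = -0.592, b = -0.448, c = -3.422

The normal system MᵀM·[a, b, c]ᵀ = Mᵀf is [[18419, 1917, 215]; [1917, 215, 27]; [215, 27, 4]]·[a, b, c]ᵀ = [-12493, -1323, -153]ᵀ.
Solving the 3×3 system (Gaussian elimination) gives a = -2317/3916, b = -1755/3916, c = -6701/1958.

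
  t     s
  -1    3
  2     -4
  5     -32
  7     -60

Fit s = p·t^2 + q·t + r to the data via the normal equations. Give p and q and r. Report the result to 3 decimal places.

The normal equations are: 3043·p + 475·q + 79·r = -3753;  475·p + 79·q + 13·r = -591;  79·p + 13·q + 4·r = -93.
Row-reducing yields p = -1645/1524, q = -735/508, r = 2111/762.

p = -1.079, q = -1.447, r = 2.770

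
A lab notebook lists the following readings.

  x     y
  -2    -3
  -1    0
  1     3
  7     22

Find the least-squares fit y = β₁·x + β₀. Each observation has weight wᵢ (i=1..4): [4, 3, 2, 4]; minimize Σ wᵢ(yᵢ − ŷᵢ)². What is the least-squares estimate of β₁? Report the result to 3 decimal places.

β₁ = 2.780

Entries of MᵀWM: Σwᵢ·x·x = 217, Σwᵢ·x = 19, Σwᵢ·1 = 13.
Moment sums: Σwᵢ·x·y = 646, Σwᵢ·y = 82.
Determinant 217·13 − 19² = 2460.
β₁ = (646·13 − 19·82)/2460 = 114/41; β₀ = (217·82 − 19·646)/2460 = 92/41.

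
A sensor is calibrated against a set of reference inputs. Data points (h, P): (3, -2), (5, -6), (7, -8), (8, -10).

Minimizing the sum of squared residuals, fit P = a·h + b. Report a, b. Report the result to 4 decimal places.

Setting ∂/∂a … = 0 gives: 147·a + 23·b = -172;  23·a + 4·b = -26.
det = 147·4 − 23² = 59.
a = ((-172)·4 − 23·(-26))/59 = -90/59; b = (147·(-26) − 23·(-172))/59 = 134/59.

a = -1.5254, b = 2.2712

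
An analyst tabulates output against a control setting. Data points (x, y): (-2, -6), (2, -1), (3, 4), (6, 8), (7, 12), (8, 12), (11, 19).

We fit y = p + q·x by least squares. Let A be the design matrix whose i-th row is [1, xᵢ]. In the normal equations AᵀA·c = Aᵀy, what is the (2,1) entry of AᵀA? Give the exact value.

Row 2 ↔ basis x, column 1 ↔ basis 1, so (AᵀA)_{2,1} = Σᵢ x = (-2)·(1) + (2)·(1) + (3)·(1) + (6)·(1) + (7)·(1) + (8)·(1) + (11)·(1) = 35.

35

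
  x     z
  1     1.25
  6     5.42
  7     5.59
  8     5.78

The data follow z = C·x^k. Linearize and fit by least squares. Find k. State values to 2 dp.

Taking logs, ln z = k·ln x + ln C, so regress ln z on ln x.
Over the data: Σln x = 5.8171, Σ(ln x)² = 11.3210, Σln z = 5.3886, Σln x·ln z = 10.0253.
Normal system: [[11.3210, 5.8171]; [5.8171, 4]]·[k, ln C]ᵀ = [10.0253, 5.3886]ᵀ.
Δ = 11.3210·4 − (5.8171)² = 11.4454; k = (10.0253·4 − 5.8171·5.3886)/11.4454 = 0.76493, ln C = (11.3210·5.3886 − 5.8171·10.0253)/11.4454 = 0.23473.

k = 0.76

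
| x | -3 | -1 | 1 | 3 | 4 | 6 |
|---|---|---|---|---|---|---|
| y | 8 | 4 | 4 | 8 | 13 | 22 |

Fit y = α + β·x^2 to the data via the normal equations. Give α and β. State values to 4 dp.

Entries of MᵀM: Σ1 = 6, Σx^2 = 72, Σx^2·x^2 = 1716.
Moment sums: Σy = 59, Σx^2·y = 1152.
Eliminating β: 1716·(row 1) − 72·(row 2) gives 5112·α = 1716·59 − 72·1152 = 18300, so α = 1525/426.
Then β = (1152 − 72·(1525/426))/1716 = 37/71.

α = 3.5798, β = 0.5211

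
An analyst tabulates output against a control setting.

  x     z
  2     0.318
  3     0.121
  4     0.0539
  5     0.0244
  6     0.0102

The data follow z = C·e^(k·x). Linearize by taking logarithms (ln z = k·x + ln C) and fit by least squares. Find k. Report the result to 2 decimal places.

k = -0.85

Let Y = ln z. Fitting Y = k·x + ln C by least squares:
Over the data: Σx = 20.0000, Σ(x)² = 90.0000, Σln z = -14.4768, Σx·ln z = -66.3879.
Normal system: [[90.0000, 20.0000]; [20.0000, 5]]·[k, ln C]ᵀ = [-66.3879, -14.4768]ᵀ.
Δ = 90.0000·5 − (20.0000)² = 50.0000; k = (-66.3879·5 − 20.0000·-14.4768)/50.0000 = -0.84805, ln C = (90.0000·-14.4768 − 20.0000·-66.3879)/50.0000 = 0.49685.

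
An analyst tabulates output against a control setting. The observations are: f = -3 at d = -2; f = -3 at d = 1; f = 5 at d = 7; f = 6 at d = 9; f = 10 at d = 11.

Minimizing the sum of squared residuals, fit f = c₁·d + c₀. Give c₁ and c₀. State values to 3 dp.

c₁ = 1.026, c₀ = -2.338

Sums needed: Σd·d = 256, Σd = 26, Σ1 = 5.
For Xᵀf: Σd·f = 202, Σf = 15.
So XᵀX·[c₁, c₀]ᵀ = Xᵀf: [[256, 26]; [26, 5]]·[c₁, c₀]ᵀ = [202, 15]ᵀ.
Δ = 256·5 − 26² = 604.
c₁ = (202·5 − 26·15)/604 = 155/151; c₀ = (256·15 − 26·202)/604 = -353/151.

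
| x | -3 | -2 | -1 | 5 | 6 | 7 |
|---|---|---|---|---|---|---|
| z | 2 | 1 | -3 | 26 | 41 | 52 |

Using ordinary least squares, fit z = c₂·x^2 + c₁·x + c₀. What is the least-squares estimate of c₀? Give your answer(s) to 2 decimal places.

c₀ = -2.20

Entries of MᵀM: Σx^2·x^2 = 4420, Σx^2·x = 648, Σx^2 = 124, Σx·x = 124, Σx = 12, Σ1 = 6.
For Mᵀz: Σx^2·z = 4693, Σx·z = 735, Σz = 119.
Normal equations: [[4420, 648, 124]; [648, 124, 12]; [124, 12, 6]]·[c₂, c₁, c₀]ᵀ = [4693, 735, 119]ᵀ.
Solving the 3×3 system (Gaussian elimination) gives c₂ = 737/772, c₁ = 22221/19300, c₀ = -21221/9650.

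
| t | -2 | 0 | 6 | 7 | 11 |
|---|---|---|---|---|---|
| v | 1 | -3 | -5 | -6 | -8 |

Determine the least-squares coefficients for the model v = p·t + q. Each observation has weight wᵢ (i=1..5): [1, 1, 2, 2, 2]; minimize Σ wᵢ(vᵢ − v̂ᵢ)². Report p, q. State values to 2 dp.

p = -0.61, q = -1.51

Sums needed: Σwᵢ·t·t = 416, Σwᵢ·t = 46, Σwᵢ·1 = 8.
For MᵀWv: Σwᵢ·t·v = -322, Σwᵢ·v = -40.
MᵀWM·[p, q]ᵀ = MᵀWv becomes [[416, 46]; [46, 8]]·[p, q]ᵀ = [-322, -40]ᵀ.
Eliminating q: 8·(row 1) − 46·(row 2) gives 1212·p = 8·(-322) − 46·(-40) = -736, so p = -184/303.
Then q = ((-40) − 46·(-184/303))/8 = -457/303.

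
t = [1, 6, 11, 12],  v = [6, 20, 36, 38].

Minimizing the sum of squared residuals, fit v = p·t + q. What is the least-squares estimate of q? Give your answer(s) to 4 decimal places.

q = 2.7922

Setting ∂/∂p … = 0 gives: 302·p + 30·q = 978;  30·p + 4·q = 100.
(Σt·t = 302, Σt = 30, Σ1 = 4, Σt·v = 978, Σv = 100.)
det = 302·4 − 30² = 308.
p = (978·4 − 30·100)/308 = 228/77; q = (302·100 − 30·978)/308 = 215/77.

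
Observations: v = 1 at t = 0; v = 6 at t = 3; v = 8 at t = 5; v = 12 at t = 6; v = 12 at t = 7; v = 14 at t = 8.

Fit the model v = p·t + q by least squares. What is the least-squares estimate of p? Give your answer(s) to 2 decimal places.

From the data, Σt·t = 183, Σt = 29, Σ1 = 6.
Moment sums: Σt·v = 326, Σv = 53.
Normal equations: [[183, 29]; [29, 6]]·[p, q]ᵀ = [326, 53]ᵀ.
det = 183·6 − 29² = 257.
p = (326·6 − 29·53)/257 = 419/257; q = (183·53 − 29·326)/257 = 245/257.

p = 1.63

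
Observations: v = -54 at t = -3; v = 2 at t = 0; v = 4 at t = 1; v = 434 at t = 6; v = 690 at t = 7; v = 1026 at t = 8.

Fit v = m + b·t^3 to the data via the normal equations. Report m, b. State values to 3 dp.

Normal-equation sums: Σ1 = 6, Σt^3 = 1045, Σt^3·t^3 = 427179.
For Mᵀv: Σv = 2102, Σt^3·v = 857188.
Normal equations: [[6, 1045]; [1045, 427179]]·[m, b]ᵀ = [2102, 857188]ᵀ.
Eliminating b: 427179·(row 1) − 1045·(row 2) gives 1471049·m = 427179·2102 − 1045·857188 = 2168798, so m = 2168798/1471049.
Then b = (857188 − 1045·(2168798/1471049))/427179 = 2946538/1471049.

m = 1.474, b = 2.003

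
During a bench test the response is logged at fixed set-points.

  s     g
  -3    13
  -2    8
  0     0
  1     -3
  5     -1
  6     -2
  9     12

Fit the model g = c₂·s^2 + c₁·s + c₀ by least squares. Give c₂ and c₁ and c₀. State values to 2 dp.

The normal equations are: 8580·c₂ + 1036·c₁ + 156·c₀ = 1021;  1036·c₂ + 156·c₁ + 16·c₀ = 33;  156·c₂ + 16·c₁ + 7·c₀ = 27.
(Σs^2·s^2 = 8580, Σs^2·s = 1036, Σs^2 = 156, Σs·s = 156, Σs = 16, Σ1 = 7, Σs^2·g = 1021, Σs·g = 33, Σg = 27.)
Solving the 3×3 system (Gaussian elimination) gives c₂ = 4349/9242, c₁ = -53927/18484, c₀ = 179/4621.

c₂ = 0.47, c₁ = -2.92, c₀ = 0.04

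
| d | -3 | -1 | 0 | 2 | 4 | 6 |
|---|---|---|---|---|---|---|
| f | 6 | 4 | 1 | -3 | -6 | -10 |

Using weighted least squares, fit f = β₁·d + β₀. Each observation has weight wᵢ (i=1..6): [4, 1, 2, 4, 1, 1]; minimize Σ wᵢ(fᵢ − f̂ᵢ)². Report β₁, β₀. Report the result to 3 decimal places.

Setting ∂/∂β₁ … = 0 gives: 105·β₁ + 5·β₀ = -184;  5·β₁ + 13·β₀ = 2.
Eliminating β₀: 13·(row 1) − 5·(row 2) gives 1340·β₁ = 13·(-184) − 5·2 = -2402, so β₁ = -1201/670.
Then β₀ = (2 − 5·(-1201/670))/13 = 113/134.

β₁ = -1.793, β₀ = 0.843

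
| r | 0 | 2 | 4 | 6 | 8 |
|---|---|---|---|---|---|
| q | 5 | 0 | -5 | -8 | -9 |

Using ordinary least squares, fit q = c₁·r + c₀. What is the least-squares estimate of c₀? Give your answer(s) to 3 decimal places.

c₀ = 3.800

Entries of XᵀX: Σr·r = 120, Σr = 20, Σ1 = 5.
Moment sums: Σr·q = -140, Σq = -17.
Normal equations: [[120, 20]; [20, 5]]·[c₁, c₀]ᵀ = [-140, -17]ᵀ.
Determinant 120·5 − 20² = 200.
c₁ = ((-140)·5 − 20·(-17))/200 = -9/5; c₀ = (120·(-17) − 20·(-140))/200 = 19/5.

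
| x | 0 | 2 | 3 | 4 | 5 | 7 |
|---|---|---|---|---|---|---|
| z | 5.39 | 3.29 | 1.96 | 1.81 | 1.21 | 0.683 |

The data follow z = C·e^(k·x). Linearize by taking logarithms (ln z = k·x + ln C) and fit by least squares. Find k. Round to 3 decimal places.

Let Y = ln z. Fitting Y = k·x + ln C by least squares:
AᵀA = [[103.0000, 21.0000]; [21.0000, 6]], rhs = [5.0582, 3.9511]ᵀ  (here Σx = 21.0000, Σ(x)² = 103.0000, Σln z = 3.9511, Σx·ln z = 5.0582).
Δ = 103.0000·6 − (21.0000)² = 177.0000; k = (5.0582·6 − 21.0000·3.9511)/177.0000 = -0.29731, ln C = (103.0000·3.9511 − 21.0000·5.0582)/177.0000 = 1.69908.

k = -0.297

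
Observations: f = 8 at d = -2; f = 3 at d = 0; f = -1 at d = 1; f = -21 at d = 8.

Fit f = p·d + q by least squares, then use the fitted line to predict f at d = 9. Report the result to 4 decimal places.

f̂ = -23.9251

Sums needed: Σd·d = 69, Σd = 7, Σ1 = 4.
And Σd·f = -185, Σf = -11.
Normal equations: [[69, 7]; [7, 4]]·[p, q]ᵀ = [-185, -11]ᵀ.
Δ = 69·4 − 7² = 227.
p = ((-185)·4 − 7·(-11))/227 = -663/227; q = (69·(-11) − 7·(-185))/227 = 536/227.
At d = 9: f̂ = (-663/227)·(9) + (536/227)·(1) = -5431/227.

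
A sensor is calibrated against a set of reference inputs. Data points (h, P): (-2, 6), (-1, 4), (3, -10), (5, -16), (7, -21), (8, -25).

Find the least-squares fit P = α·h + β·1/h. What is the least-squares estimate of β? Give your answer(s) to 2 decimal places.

β = -0.82

With design matrix M, MᵀM = [[152, 6]; [6, 1014049/705600]] and MᵀP = [-473, -2359/120]ᵀ.
det = 152·(1014049/705600) − 6² = 16091731/88200.
α = ((-473)·(1014049/705600) − 6·(-2359/120))/(16091731/88200) = -396419657/128733848; β = (152·(-2359/120) − 6·(-473))/(16091731/88200) = -13235880/16091731.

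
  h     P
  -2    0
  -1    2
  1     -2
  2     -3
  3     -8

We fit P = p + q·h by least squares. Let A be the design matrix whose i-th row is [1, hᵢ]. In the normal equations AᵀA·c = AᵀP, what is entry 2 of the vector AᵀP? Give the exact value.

-34

Entry 2 ↔ basis h, so (AᵀP)_{2} = Σᵢ (h)·Pᵢ = (-2)·(0) + (-1)·(2) + (1)·(-2) + (2)·(-3) + (3)·(-8) = -34.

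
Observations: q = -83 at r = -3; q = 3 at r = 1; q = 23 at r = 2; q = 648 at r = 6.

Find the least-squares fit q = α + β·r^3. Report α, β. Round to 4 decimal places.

α = -1.0057, β = 3.0052

AᵀA·[α, β]ᵀ = Aᵀq reads: 4·α + 198·β = 591;  198·α + 47450·β = 142396.
(Σ1 = 4, Σr^3 = 198, Σr^3·r^3 = 47450, Σq = 591, Σr^3·q = 142396.)
Eliminating β: 47450·(row 1) − 198·(row 2) gives 150596·α = 47450·591 − 198·142396 = -151458, so α = -75729/75298.
Then β = (142396 − 198·(-75729/75298))/47450 = 226283/75298.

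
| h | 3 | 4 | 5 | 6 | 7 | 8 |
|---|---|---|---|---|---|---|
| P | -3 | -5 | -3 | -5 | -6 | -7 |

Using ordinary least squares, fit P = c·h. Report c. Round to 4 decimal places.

The normal equations are: 199·c = -172.
(Σh·h = 199, Σh·P = -172.)
c = (-172)/199 = -0.864322.

c = -0.8643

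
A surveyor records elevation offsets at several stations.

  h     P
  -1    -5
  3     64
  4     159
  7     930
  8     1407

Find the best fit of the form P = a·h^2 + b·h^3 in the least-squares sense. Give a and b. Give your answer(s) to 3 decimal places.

Forming XᵀX = [[6835, 50841]; [50841, 384619]] and XᵀP = [138733, 1051283]ᵀ gives XᵀX·[a, b]ᵀ = XᵀP.
Determinant 6835·384619 − 50841² = 44063584.
a = (138733·384619 − 50841·1051283)/44063584 = -22232819/11015896; b = (6835·1051283 − 50841·138733)/44063584 = 33048713/11015896.

a = -2.018, b = 3.000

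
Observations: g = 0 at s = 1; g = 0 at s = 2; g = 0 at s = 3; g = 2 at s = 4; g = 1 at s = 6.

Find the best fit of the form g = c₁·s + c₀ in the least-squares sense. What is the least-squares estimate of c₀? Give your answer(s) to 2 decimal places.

c₀ = -0.35

The normal system XᵀX·[c₁, c₀]ᵀ = Xᵀg is [[66, 16]; [16, 5]]·[c₁, c₀]ᵀ = [14, 3]ᵀ.
Δ = 66·5 − 16² = 74.
c₁ = (14·5 − 16·3)/74 = 11/37; c₀ = (66·3 − 16·14)/74 = -13/37.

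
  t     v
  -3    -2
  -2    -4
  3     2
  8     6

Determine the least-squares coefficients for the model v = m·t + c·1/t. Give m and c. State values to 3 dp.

m = 0.649, c = 3.050

Entries of XᵀX: Σt·t = 86, Σt·1/t = 4, Σ1/t·1/t = 281/576.
And Σt·v = 68, Σ1/t·v = 49/12.
det = 86·(281/576) − 4² = 7475/288.
m = (68·(281/576) − 4·(49/12))/(7475/288) = 194/299; c = (86·(49/12) − 4·68)/(7475/288) = 912/299.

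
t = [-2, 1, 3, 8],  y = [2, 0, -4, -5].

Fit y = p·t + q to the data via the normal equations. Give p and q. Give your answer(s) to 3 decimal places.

p = -0.726, q = 0.066

From the data, Σt·t = 78, Σt = 10, Σ1 = 4.
Moment sums: Σt·y = -56, Σy = -7.
Determinant 78·4 − 10² = 212.
p = ((-56)·4 − 10·(-7))/212 = -77/106; q = (78·(-7) − 10·(-56))/212 = 7/106.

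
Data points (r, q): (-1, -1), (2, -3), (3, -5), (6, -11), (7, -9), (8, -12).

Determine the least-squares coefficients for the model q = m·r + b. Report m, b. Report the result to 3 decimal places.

Sums needed: Σr·r = 163, Σr = 25, Σ1 = 6.
Moment sums: Σr·q = -245, Σq = -41.
Δ = 163·6 − 25² = 353.
m = ((-245)·6 − 25·(-41))/353 = -445/353; b = (163·(-41) − 25·(-245))/353 = -558/353.

m = -1.261, b = -1.581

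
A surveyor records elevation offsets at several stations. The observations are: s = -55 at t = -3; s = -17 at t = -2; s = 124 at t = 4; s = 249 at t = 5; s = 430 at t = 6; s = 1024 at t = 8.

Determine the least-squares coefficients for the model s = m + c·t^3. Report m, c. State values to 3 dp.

m = -1.901, c = 2.003

Forming XᵀX = [[6, 882]; [882, 329314]] and Xᵀs = [1755, 657850]ᵀ gives XᵀX·[m, c]ᵀ = Xᵀs.
Eliminating c: 329314·(row 1) − 882·(row 2) gives 1197960·m = 329314·1755 − 882·657850 = -2277630, so m = -75921/39932.
Then c = (657850 − 882·(-75921/39932))/329314 = 79973/39932.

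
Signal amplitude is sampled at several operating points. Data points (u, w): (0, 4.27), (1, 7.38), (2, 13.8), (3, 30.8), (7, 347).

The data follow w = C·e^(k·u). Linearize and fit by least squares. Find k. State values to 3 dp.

k = 0.636

Taking logs, ln w = k·u + ln C, so regress ln w on u.
Σu = 13.0000, Σ(u)² = 63.0000, Σln w = 15.3519, Σu·ln w = 58.4759.
Equations: 63.0000·k + 13.0000·ln C = 58.4759;  13.0000·k + 5·ln C = 15.3519.
Solving (det = 146.0000): k = 0.63565, ln C = 1.41769.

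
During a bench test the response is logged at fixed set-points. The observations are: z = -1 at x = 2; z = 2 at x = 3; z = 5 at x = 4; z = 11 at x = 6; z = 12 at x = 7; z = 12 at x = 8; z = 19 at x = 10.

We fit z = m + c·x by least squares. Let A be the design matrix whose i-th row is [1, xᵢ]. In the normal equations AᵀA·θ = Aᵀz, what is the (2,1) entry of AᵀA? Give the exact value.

Row 2 ↔ basis x, column 1 ↔ basis 1, so (AᵀA)_{2,1} = Σᵢ x = (2)·(1) + (3)·(1) + (4)·(1) + (6)·(1) + (7)·(1) + (8)·(1) + (10)·(1) = 40.

40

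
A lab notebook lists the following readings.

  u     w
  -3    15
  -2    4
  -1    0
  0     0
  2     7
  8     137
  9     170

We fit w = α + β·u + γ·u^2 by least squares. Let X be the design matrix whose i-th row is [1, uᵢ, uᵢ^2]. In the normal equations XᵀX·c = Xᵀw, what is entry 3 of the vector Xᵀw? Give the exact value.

22717

Entry 3 ↔ basis u^2, so (Xᵀw)_{3} = Σᵢ (u^2)·wᵢ = (9)·(15) + (4)·(4) + (1)·(0) + (0)·(0) + (4)·(7) + (64)·(137) + (81)·(170) = 22717.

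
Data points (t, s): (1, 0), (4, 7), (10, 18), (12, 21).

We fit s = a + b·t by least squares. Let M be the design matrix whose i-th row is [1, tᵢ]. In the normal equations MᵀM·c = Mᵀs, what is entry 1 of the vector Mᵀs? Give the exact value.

Entry 1 ↔ basis 1, so (Mᵀs)_{1} = Σᵢ sᵢ = (1)·(0) + (1)·(7) + (1)·(18) + (1)·(21) = 46.

46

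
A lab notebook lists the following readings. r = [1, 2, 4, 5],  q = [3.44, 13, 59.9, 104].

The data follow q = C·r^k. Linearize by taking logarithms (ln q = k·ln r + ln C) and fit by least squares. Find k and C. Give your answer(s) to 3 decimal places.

k = 2.115, C = 3.267

With ln qᵢ as the transformed response and ln rᵢ as the regressor:
XᵀX = [[4.9926, 3.6889]; [3.6889, 4]], rhs = [14.9264, 12.5375]ᵀ  (here Σln r = 3.6889, Σ(ln r)² = 4.9926, Σln q = 12.5375, Σln r·ln q = 14.9264).
Slope k = (n·Σln r·ln q − Σln r·Σln q)/(n·Σ(ln r)² − (Σln r)²) = (4·14.9264 − 3.6889·12.5375)/6.3624 = 2.11498; ln C = (Σln q − k·Σln r)/n = 1.18390, so C = exp(1.18390) = 3.26708.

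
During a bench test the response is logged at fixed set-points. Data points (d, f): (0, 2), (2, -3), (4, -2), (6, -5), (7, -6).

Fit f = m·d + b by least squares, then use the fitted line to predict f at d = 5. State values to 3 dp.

f̂ = -4.000

Compute the Gram sums: Σd·d = 105, Σd = 19, Σ1 = 5.
And Σd·f = -86, Σf = -14.
Normal equations: [[105, 19]; [19, 5]]·[m, b]ᵀ = [-86, -14]ᵀ.
Δ = 105·5 − 19² = 164.
m = ((-86)·5 − 19·(-14))/164 = -1; b = (105·(-14) − 19·(-86))/164 = 1.
At d = 5: f̂ = (-1)·(5) + (1)·(1) = -4.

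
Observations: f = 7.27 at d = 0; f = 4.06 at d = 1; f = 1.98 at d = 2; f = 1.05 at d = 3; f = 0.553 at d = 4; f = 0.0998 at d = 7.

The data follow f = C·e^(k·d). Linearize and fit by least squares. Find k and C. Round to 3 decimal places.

Linearized form: ln f = k·d + ln C. From the 6 transformed points,
AᵀA = [[79.0000, 17.0000]; [17.0000, 6]], rhs = [-15.5880, 1.2198]ᵀ  (here Σd = 17.0000, Σ(d)² = 79.0000, Σln f = 1.2198, Σd·ln f = -15.5880).
Slope k = (n·Σd·ln f − Σd·Σln f)/(n·Σ(d)² − (Σd)²) = (6·-15.5880 − 17.0000·1.2198)/185.0000 = -0.61765; ln C = (Σln f − k·Σd)/n = 1.95331, so C = exp(1.95331) = 7.05200.

k = -0.618, C = 7.052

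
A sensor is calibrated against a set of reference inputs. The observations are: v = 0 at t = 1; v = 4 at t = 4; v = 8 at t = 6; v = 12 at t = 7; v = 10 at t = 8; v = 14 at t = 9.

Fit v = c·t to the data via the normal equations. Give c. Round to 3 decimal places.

c = 1.433

Setting ∂/∂c … = 0 gives: 247·c = 354.
(Σt·t = 247, Σt·v = 354.)
c = 354/247 = 1.4332.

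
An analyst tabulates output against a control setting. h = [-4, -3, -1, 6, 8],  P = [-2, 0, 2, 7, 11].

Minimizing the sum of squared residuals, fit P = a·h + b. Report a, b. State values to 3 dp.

Compute the Gram sums: Σh·h = 126, Σh = 6, Σ1 = 5.
For AᵀP: Σh·P = 136, ΣP = 18.
So AᵀA·[a, b]ᵀ = AᵀP: [[126, 6]; [6, 5]]·[a, b]ᵀ = [136, 18]ᵀ.
Δ = 126·5 − 6² = 594.
a = (136·5 − 6·18)/594 = 26/27; b = (126·18 − 6·136)/594 = 22/9.

a = 0.963, b = 2.444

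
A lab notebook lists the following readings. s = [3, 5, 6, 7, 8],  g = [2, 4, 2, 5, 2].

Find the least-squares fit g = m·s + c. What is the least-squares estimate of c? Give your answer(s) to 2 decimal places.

c = 2.22

The normal system XᵀX·[m, c]ᵀ = Xᵀg is [[183, 29]; [29, 5]]·[m, c]ᵀ = [89, 15]ᵀ.
Eliminating c: 5·(row 1) − 29·(row 2) gives 74·m = 5·89 − 29·15 = 10, so m = 5/37.
Then c = (15 − 29·(5/37))/5 = 82/37.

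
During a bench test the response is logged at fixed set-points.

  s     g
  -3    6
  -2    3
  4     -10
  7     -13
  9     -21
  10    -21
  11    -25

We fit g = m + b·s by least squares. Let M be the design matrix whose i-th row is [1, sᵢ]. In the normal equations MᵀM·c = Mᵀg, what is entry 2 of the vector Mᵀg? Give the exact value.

Entry 2 ↔ basis s, so (Mᵀg)_{2} = Σᵢ (s)·gᵢ = (-3)·(6) + (-2)·(3) + (4)·(-10) + (7)·(-13) + (9)·(-21) + (10)·(-21) + (11)·(-25) = -829.

-829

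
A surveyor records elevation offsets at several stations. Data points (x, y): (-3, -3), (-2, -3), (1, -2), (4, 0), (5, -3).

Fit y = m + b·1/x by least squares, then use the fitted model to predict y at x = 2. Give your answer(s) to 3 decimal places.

ŷ = -1.859

Forming MᵀM = [[5, 37/60]; [37/60, 5269/3600]] and Mᵀy = [-11, -1/10]ᵀ gives MᵀM·[m, b]ᵀ = Mᵀy.
Δ = 5·(5269/3600) − (37/60)² = 1561/225.
m = ((-11)·(5269/3600) − (37/60)·(-1/10))/(1561/225) = -57737/24976; b = (5·(-1/10) − (37/60)·(-11))/(1561/225) = 5655/6244.
At x = 2: ŷ = (-57737/24976)·(1) + (5655/6244)·(1/2) = -46427/24976.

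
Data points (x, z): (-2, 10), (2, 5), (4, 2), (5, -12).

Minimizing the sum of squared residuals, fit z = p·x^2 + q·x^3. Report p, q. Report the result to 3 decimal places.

p = 1.905, q = -0.469

Forming MᵀM = [[913, 4149]; [4149, 19849]] and Mᵀz = [-208, -1412]ᵀ gives MᵀM·[p, q]ᵀ = Mᵀz.
Eliminating q: 19849·(row 1) − 4149·(row 2) gives 907936·p = 19849·(-208) − 4149·(-1412) = 1729796, so p = 432449/226984.
Then q = ((-1412) − 4149·(432449/226984))/19849 = -106541/226984.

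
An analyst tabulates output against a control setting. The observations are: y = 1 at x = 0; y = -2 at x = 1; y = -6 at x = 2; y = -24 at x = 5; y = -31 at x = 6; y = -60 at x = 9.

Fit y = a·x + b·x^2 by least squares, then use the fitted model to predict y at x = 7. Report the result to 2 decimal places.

Compute the Gram sums: Σx·x = 147, Σx·x^2 = 1079, Σx^2·x^2 = 8499.
For Mᵀy: Σx·y = -860, Σx^2·y = -6602.
Eliminating b: 8499·(row 1) − 1079·(row 2) gives 85112·a = 8499·(-860) − 1079·(-6602) = -185582, so a = -92791/42556.
Then b = ((-6602) − 1079·(-92791/42556))/8499 = -21277/42556.
At x = 7: ŷ = (-92791/42556)·(7) + (-21277/42556)·(49) = -846055/21278.

ŷ = -39.76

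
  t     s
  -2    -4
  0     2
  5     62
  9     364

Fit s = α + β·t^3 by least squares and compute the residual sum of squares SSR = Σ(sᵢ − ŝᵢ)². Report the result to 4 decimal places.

SSR = 3.1428

Forming XᵀX = [[4, 846]; [846, 547130]] and Xᵀs = [424, 273138]ᵀ gives XᵀX·[α, β]ᵀ = Xᵀs.
Determinant 4·547130 − 846² = 1472804.
α = (424·547130 − 846·273138)/1472804 = 227093/368201; β = (4·273138 − 846·424)/1472804 = 183462/368201.
Residuals: -232201/368201, 509309/368201, -331381/368201, 54273/368201; SSR = 1157172/368201.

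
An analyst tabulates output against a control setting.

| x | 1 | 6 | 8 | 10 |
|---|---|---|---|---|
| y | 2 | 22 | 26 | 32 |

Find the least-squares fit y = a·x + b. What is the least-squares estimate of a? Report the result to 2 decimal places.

a = 3.34

Forming MᵀM = [[201, 25]; [25, 4]] and Mᵀy = [662, 82]ᵀ gives MᵀM·[a, b]ᵀ = Mᵀy.
det = 201·4 − 25² = 179.
a = (662·4 − 25·82)/179 = 598/179; b = (201·82 − 25·662)/179 = -68/179.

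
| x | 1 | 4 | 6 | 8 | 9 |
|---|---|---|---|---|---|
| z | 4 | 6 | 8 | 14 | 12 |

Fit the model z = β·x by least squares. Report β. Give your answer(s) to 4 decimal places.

Setting ∂/∂β … = 0 gives: 198·β = 296.
(Σx·x = 198, Σx·z = 296.)
Hence β = 296 / 198 ≈ 1.49495.

β = 1.4949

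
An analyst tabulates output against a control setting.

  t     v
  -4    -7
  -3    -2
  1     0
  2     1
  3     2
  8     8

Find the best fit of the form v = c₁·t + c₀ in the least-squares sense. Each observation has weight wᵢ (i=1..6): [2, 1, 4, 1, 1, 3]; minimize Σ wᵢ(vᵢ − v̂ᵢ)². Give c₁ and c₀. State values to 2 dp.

Entries of MᵀWM: Σwᵢ·t·t = 250, Σwᵢ·t = 22, Σwᵢ·1 = 12.
Moment sums: Σwᵢ·t·v = 262, Σwᵢ·v = 11.
MᵀWM·[c₁, c₀]ᵀ = MᵀWv becomes [[250, 22]; [22, 12]]·[c₁, c₀]ᵀ = [262, 11]ᵀ.
Eliminating c₀: 12·(row 1) − 22·(row 2) gives 2516·c₁ = 12·262 − 22·11 = 2902, so c₁ = 1451/1258.
Then c₀ = (11 − 22·(1451/1258))/12 = -1507/1258.

c₁ = 1.15, c₀ = -1.20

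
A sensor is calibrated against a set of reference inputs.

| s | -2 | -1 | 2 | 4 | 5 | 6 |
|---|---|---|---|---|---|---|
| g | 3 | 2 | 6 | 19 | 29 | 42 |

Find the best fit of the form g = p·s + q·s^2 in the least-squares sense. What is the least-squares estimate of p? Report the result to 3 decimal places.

p = 0.456

Setting ∂/∂p … = 0 gives: 86·p + 404·q = 477;  404·p + 2210·q = 2579.
Δ = 86·2210 − 404² = 26844.
p = (477·2210 − 404·2579)/26844 = 6127/13422; q = (86·2579 − 404·477)/26844 = 14543/13422.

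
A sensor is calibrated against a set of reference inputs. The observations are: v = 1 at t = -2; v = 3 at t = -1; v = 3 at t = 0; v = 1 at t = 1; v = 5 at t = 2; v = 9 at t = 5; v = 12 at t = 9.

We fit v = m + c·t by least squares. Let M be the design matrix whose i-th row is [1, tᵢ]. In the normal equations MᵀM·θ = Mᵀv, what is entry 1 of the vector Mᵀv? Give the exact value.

Entry 1 ↔ basis 1, so (Mᵀv)_{1} = Σᵢ vᵢ = (1)·(1) + (1)·(3) + (1)·(3) + (1)·(1) + (1)·(5) + (1)·(9) + (1)·(12) = 34.

34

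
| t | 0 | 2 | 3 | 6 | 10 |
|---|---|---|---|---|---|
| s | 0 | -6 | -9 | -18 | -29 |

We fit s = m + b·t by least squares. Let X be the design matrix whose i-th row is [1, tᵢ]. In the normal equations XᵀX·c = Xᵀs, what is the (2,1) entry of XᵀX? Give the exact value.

21

Row 2 ↔ basis t, column 1 ↔ basis 1, so (XᵀX)_{2,1} = Σᵢ t = (0)·(1) + (2)·(1) + (3)·(1) + (6)·(1) + (10)·(1) = 21.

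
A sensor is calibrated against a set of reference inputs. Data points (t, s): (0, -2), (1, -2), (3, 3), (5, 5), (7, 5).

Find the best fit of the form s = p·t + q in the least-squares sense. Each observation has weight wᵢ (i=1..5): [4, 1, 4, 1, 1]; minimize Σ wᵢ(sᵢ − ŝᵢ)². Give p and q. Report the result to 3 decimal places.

XᵀWX·[p, q]ᵀ = XᵀWs reads: 111·p + 25·q = 94;  25·p + 11·q = 12.
(Σwᵢ·t·t = 111, Σwᵢ·t = 25, Σwᵢ·1 = 11, Σwᵢ·t·s = 94, Σwᵢ·s = 12.)
Eliminating q: 11·(row 1) − 25·(row 2) gives 596·p = 11·94 − 25·12 = 734, so p = 367/298.
Then q = (12 − 25·(367/298))/11 = -509/298.

p = 1.232, q = -1.708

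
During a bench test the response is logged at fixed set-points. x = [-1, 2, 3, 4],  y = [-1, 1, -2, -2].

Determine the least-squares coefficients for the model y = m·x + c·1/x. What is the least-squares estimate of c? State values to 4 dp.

With design matrix A, AᵀA = [[30, 4]; [4, 205/144]] and Aᵀy = [-11, 1/3]ᵀ.
Eliminating c: (205/144)·(row 1) − 4·(row 2) gives (641/24)·m = (205/144)·(-11) − 4·(1/3) = -2447/144, so m = -2447/3846.
Then c = ((1/3) − 4·(-2447/3846))/(205/144) = 1296/641.

c = 2.0218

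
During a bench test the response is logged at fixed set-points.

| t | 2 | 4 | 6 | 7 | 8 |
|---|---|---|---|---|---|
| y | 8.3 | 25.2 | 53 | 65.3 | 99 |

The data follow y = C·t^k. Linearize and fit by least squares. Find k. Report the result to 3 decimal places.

Let Y = ln y. Fitting Y = k·ln t + ln C by least squares:
XᵀX = [[13.7233, 7.8966]; [7.8966, 5]], rhs = [30.7413, 18.0875]ᵀ  (here Σln t = 7.8966, Σ(ln t)² = 13.7233, Σln y = 18.0875, Σln t·ln y = 30.7413).
Slope k = (n·Σln t·ln y − Σln t·Σln y)/(n·Σ(ln t)² − (Σln t)²) = (5·30.7413 − 7.8966·18.0875)/6.2610 = 1.73733; ln C = (Σln y − k·Σln t)/n = 0.87372.

k = 1.737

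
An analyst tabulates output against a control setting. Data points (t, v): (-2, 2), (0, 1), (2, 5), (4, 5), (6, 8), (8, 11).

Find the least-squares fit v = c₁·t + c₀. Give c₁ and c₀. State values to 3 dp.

Forming AᵀA = [[124, 18]; [18, 6]] and Aᵀv = [162, 32]ᵀ gives AᵀA·[c₁, c₀]ᵀ = Aᵀv.
Eliminating c₀: 6·(row 1) − 18·(row 2) gives 420·c₁ = 6·162 − 18·32 = 396, so c₁ = 33/35.
Then c₀ = (32 − 18·(33/35))/6 = 263/105.

c₁ = 0.943, c₀ = 2.505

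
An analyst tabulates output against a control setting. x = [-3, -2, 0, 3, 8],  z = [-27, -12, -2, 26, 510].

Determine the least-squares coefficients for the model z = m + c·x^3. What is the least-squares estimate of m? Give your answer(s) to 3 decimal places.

m = -1.747

Entries of MᵀM: Σ1 = 5, Σx^3 = 504, Σx^3·x^3 = 263666.
Right-hand side: Σz = 495, Σx^3·z = 262647.
Eliminating c: 263666·(row 1) − 504·(row 2) gives 1064314·m = 263666·495 − 504·262647 = -1859418, so m = -929709/532157.
Then c = (262647 − 504·(-929709/532157))/263666 = 1063755/1064314.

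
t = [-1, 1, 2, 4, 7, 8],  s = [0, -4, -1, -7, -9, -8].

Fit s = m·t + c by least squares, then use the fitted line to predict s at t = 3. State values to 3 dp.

ŝ = -4.350

With design matrix X, XᵀX = [[135, 21]; [21, 6]] and Xᵀs = [-161, -29]ᵀ.
Δ = 135·6 − 21² = 369.
m = ((-161)·6 − 21·(-29))/369 = -119/123; c = (135·(-29) − 21·(-161))/369 = -178/123.
At t = 3: ŝ = (-119/123)·(3) + (-178/123)·(1) = -535/123.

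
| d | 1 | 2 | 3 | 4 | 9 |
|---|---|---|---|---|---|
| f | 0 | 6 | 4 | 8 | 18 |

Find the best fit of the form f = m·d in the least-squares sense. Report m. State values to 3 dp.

From the data, Σd·d = 111.
For Aᵀf: Σd·f = 218.
AᵀA·[m]ᵀ = Aᵀf becomes [[111]]·[m]ᵀ = [218]ᵀ.
Hence m = 218 / 111 ≈ 1.96396.

m = 1.964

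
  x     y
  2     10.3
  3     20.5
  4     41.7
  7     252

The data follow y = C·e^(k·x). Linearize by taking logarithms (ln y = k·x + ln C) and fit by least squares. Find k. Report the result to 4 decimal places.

k = 0.6360

Let Y = ln y. Fitting Y = k·x + ln C by least squares:
XᵀX = [[78.0000, 16.0000]; [16.0000, 4]], rhs = [67.3536, 14.6125]ᵀ  (here Σx = 16.0000, Σ(x)² = 78.0000, Σln y = 14.6125, Σx·ln y = 67.3536).
Slope k = (n·Σx·ln y − Σx·Σln y)/(n·Σ(x)² − (Σx)²) = (4·67.3536 − 16.0000·14.6125)/56.0000 = 0.63597; ln C = (Σln y − k·Σx)/n = 1.10925.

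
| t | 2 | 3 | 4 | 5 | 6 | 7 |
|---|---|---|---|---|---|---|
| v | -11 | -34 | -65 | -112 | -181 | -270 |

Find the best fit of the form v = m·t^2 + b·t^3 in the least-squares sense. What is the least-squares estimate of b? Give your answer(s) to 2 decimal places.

Entries of MᵀM: Σt^2·t^2 = 4675, Σt^2·t^3 = 29007, Σt^3·t^3 = 184819.
Right-hand side: Σt^2·v = -23936, Σt^3·v = -150872.
MᵀM·[m, b]ᵀ = Mᵀv becomes [[4675, 29007]; [29007, 184819]]·[m, b]ᵀ = [-23936, -150872]ᵀ.
Determinant 4675·184819 − 29007² = 22622776.
m = ((-23936)·184819 − 29007·(-150872))/22622776 = -539585/257077; b = (4675·(-150872) − 29007·(-23936))/22622776 = -125171/257077.

b = -0.49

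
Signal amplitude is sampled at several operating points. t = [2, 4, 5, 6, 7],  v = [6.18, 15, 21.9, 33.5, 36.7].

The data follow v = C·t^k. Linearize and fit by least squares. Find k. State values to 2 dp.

k = 1.47

Linearized form: ln v = k·ln t + ln C. From the 5 transformed points,
AᵀA = [[11.9895, 7.4265]; [7.4265, 5]], rhs = [23.2866, 14.7302]ᵀ  (here Σln t = 7.4265, Σ(ln t)² = 11.9895, Σln v = 14.7302, Σln t·ln v = 23.2866).
Solving (det = 4.7940): k = 1.46825, ln C = 0.76523.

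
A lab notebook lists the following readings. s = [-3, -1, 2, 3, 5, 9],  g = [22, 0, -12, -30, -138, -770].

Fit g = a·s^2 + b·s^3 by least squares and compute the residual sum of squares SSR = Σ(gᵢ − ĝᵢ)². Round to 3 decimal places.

Forming MᵀM = [[7365, 62205]; [62205, 548589]] and Mᵀg = [-65940, -580080]ᵀ gives MᵀM·[a, b]ᵀ = Mᵀg.
Determinant 7365·548589 − 62205² = 170895960.
a = ((-65940)·548589 − 62205·(-580080))/170895960 = -166819/316474; b = (7365·(-580080) − 62205·(-65940))/170895960 = -315725/316474.
Residuals: -30388/158237, -74453/158237, -302306/158237, 265863/158237, -18656/158237, -4558/158237; SSR = 1067434/158237.

SSR = 6.746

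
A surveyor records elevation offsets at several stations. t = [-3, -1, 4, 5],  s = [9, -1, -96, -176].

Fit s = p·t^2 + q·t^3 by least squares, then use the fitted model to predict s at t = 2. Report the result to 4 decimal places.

The normal system XᵀX·[p, q]ᵀ = Xᵀs is [[963, 3905]; [3905, 20451]]·[p, q]ᵀ = [-5856, -28386]ᵀ.
Δ = 963·20451 − 3905² = 4445288.
p = ((-5856)·20451 − 3905·(-28386))/4445288 = -4456863/2222644; q = (963·(-28386) − 3905·(-5856))/4445288 = -2234019/2222644.
At t = 2: ŝ = (-4456863/2222644)·(4) + (-2234019/2222644)·(8) = -8924901/555661.

ŝ = -16.0618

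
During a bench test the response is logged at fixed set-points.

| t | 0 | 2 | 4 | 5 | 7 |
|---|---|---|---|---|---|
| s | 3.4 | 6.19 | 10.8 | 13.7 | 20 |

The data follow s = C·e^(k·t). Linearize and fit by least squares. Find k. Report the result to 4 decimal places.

With ln sᵢ as the transformed response and tᵢ as the regressor:
Sums: Σt = 18.0000, Σ(t)² = 94.0000, Σln s = 11.0394, Σt·ln s = 47.2212.
Normal system: [[94.0000, 18.0000]; [18.0000, 5]]·[k, ln C]ᵀ = [47.2212, 11.0394]ᵀ.
Slope k = (n·Σt·ln s − Σt·Σln s)/(n·Σ(t)² − (Σt)²) = (5·47.2212 − 18.0000·11.0394)/146.0000 = 0.25614; ln C = (Σln s − k·Σt)/n = 1.28576.

k = 0.2561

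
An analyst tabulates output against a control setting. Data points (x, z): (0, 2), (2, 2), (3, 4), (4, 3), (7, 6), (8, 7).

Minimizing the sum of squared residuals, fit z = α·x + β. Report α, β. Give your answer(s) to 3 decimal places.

Compute the Gram sums: Σx·x = 142, Σx = 24, Σ1 = 6.
For Aᵀz: Σx·z = 126, Σz = 24.
Normal equations: [[142, 24]; [24, 6]]·[α, β]ᵀ = [126, 24]ᵀ.
Determinant 142·6 − 24² = 276.
α = (126·6 − 24·24)/276 = 15/23; β = (142·24 − 24·126)/276 = 32/23.

α = 0.652, β = 1.391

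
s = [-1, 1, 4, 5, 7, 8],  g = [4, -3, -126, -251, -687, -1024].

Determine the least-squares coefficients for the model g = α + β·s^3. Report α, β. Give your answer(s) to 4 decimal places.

MᵀM·[α, β]ᵀ = Mᵀg reads: 6·α + 1044·β = -2087;  1044·α + 399516·β = -799375.
Δ = 6·399516 − 1044² = 1307160.
α = ((-2087)·399516 − 1044·(-799375))/1307160 = 31567/54465; β = (6·(-799375) − 1044·(-2087))/1307160 = -436237/217860.

α = 0.5796, β = -2.0024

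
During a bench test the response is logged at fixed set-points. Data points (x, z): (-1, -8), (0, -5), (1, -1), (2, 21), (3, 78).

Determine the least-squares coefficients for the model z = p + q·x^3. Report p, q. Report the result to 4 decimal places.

p = -4.4582, q = 3.0655

The normal system MᵀM·[p, q]ᵀ = Mᵀz is [[5, 35]; [35, 795]]·[p, q]ᵀ = [85, 2281]ᵀ.
Eliminating q: 795·(row 1) − 35·(row 2) gives 2750·p = 795·85 − 35·2281 = -12260, so p = -1226/275.
Then q = (2281 − 35·(-1226/275))/795 = 843/275.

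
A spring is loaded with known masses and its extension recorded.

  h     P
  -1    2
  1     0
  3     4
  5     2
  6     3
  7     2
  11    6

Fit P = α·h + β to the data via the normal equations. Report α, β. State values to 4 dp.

Setting ∂/∂α … = 0 gives: 242·α + 32·β = 118;  32·α + 7·β = 19.
Δ = 242·7 − 32² = 670.
α = (118·7 − 32·19)/670 = 109/335; β = (242·19 − 32·118)/670 = 411/335.

α = 0.3254, β = 1.2269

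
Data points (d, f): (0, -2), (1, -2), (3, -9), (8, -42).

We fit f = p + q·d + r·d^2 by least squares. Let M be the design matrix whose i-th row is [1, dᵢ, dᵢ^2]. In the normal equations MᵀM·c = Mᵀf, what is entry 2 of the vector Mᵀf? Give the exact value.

-365

Entry 2 ↔ basis d, so (Mᵀf)_{2} = Σᵢ (d)·fᵢ = (0)·(-2) + (1)·(-2) + (3)·(-9) + (8)·(-42) = -365.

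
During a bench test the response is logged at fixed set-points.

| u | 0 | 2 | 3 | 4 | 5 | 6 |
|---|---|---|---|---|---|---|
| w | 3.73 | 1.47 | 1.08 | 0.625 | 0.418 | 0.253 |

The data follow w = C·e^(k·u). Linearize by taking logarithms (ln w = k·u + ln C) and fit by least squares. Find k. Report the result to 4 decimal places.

Taking logs, ln w = k·u + ln C, so regress ln w on u.
Σu = 20.0000, Σ(u)² = 90.0000, Σln w = -0.9380, Σu·ln w = -13.4862.
Equations: 90.0000·k + 20.0000·ln C = -13.4862;  20.0000·k + 6·ln C = -0.9380.
Slope k = (n·Σu·ln w − Σu·Σln w)/(n·Σ(u)² − (Σu)²) = (6·-13.4862 − 20.0000·-0.9380)/140.0000 = -0.44398; ln C = (Σln w − k·Σu)/n = 1.32359.

k = -0.4440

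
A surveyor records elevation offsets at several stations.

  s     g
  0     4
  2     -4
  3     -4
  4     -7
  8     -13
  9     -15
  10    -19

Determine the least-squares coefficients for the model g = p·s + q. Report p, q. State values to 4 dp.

AᵀA·[p, q]ᵀ = Aᵀg reads: 274·p + 36·q = -477;  36·p + 7·q = -58.
Eliminating q: 7·(row 1) − 36·(row 2) gives 622·p = 7·(-477) − 36·(-58) = -1251, so p = -1251/622.
Then q = ((-58) − 36·(-1251/622))/7 = 640/311.

p = -2.0113, q = 2.0579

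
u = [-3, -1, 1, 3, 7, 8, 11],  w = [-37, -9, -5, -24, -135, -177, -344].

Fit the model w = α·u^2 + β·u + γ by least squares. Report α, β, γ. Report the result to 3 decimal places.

With design matrix A, AᵀA = [[21302, 2186, 254]; [2186, 254, 26]; [254, 26, 7]] and Aᵀw = [-60130, -6102, -731]ᵀ.
Inverting the 3×3 Gram matrix, [α, β, γ]ᵀ = [-473374/156891, 361012/156891, -182697/52297]ᵀ.

α = -3.017, β = 2.301, γ = -3.493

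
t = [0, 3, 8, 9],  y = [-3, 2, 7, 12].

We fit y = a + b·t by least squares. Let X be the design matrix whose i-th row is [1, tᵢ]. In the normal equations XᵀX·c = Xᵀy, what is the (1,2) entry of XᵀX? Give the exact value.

20

Row 1 ↔ basis 1, column 2 ↔ basis t, so (XᵀX)_{1,2} = Σᵢ t = (1)·(0) + (1)·(3) + (1)·(8) + (1)·(9) = 20.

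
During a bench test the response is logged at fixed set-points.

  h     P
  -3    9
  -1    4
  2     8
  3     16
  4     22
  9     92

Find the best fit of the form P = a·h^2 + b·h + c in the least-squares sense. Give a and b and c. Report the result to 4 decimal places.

Forming AᵀA = [[6996, 800, 120]; [800, 120, 14]; [120, 14, 6]] and AᵀP = [8065, 949, 151]ᵀ gives AᵀA·[a, b, c]ᵀ = AᵀP.
Solving the 3×3 system (Gaussian elimination) gives a = 65165/65492, b = 14860/16373, c = 103111/32746.

a = 0.9950, b = 0.9076, c = 3.1488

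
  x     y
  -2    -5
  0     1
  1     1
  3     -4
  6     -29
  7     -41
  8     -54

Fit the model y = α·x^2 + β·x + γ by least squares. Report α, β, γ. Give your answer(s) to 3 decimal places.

Normal-equation sums: Σx^2·x^2 = 7891, Σx^2·x = 1091, Σx^2 = 163, Σx·x = 163, Σx = 23, Σ1 = 7.
Right-hand side: Σx^2·y = -6564, Σx·y = -894, Σy = -131.
MᵀM·[α, β, γ]ᵀ = Mᵀy becomes [[7891, 1091, 163]; [1091, 163, 23]; [163, 23, 7]]·[α, β, γ]ᵀ = [-6564, -894, -131]ᵀ.
Row-reducing yields α = -9665/9636, β = 30925/28908, γ = 16283/14454.

α = -1.003, β = 1.070, γ = 1.127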